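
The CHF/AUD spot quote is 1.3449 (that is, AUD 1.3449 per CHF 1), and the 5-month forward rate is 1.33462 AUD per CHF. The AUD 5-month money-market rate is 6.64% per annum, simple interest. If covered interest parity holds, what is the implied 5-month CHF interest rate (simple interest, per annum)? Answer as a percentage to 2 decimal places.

T = 5/12 years.
By CIP, F/S equals the AUD-to-CHF growth ratio: 1.33462/1.3449 = 0.9923563.
AUD growth factor: 1 + 0.0664×5/12 = 1.0276667.
So the CHF growth factor = 1.0355824.
r = (1.0355824 − 1)/(5/12) = 0.085398 → 8.54%.

8.54%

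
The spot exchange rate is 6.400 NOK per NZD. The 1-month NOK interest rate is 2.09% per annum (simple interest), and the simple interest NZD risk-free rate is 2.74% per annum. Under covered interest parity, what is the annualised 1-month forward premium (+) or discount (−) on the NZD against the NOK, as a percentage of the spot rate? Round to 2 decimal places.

-0.65%

T = 1/12 years.
F = S · g_NOK/g_NZD = 6.4 × 1.0017417/1.0022833 = 6.396542.
(F − S)/S ÷ T = (6.396542 − 6.4)/6.4/(1/12) = -0.006484 → -0.65%.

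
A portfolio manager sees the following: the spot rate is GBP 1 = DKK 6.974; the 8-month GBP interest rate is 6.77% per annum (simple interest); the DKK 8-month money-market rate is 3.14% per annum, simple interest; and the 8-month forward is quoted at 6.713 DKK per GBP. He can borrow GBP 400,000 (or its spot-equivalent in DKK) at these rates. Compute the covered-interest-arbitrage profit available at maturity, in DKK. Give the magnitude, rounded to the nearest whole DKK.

T = 8/12 years.
Keep in GBP, deliver into the forward: 400,000·1.045133333·6.713 = DKK 2,806,392.03.
Swap to DKK now, deposit: 400,000·6.974·1.020933333 = DKK 2,847,995.63.
The quoted forward undervalues GBP, so borrow GBP, convert to DKK at spot, deposit the DKK at 3.14%, and buy GBP forward at 6.713 to cover the loan.
Profit = 2,847,995.63 − 2,806,392.03 = DKK 41,604.

DKK 41,604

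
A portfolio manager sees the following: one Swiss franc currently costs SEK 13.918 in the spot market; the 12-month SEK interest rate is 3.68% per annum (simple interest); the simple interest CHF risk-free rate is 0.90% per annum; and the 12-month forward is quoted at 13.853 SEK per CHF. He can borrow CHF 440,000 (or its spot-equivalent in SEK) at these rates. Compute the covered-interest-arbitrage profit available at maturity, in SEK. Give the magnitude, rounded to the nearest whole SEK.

T = 1 year.
Invest the CHF and cover forward: 440,000 × 1.009000 × 13.853 = SEK 6,150,177.88.
Convert at spot and invest in SEK: 440,000 × 13.918 × 1.036800 = SEK 6,349,280.26.
The quoted forward undervalues CHF, so borrow CHF, convert to SEK at spot, deposit the SEK at 3.68%, and buy CHF forward at 13.853 to cover the loan.
Profit = 6,349,280.26 − 6,150,177.88 = SEK 199,102.

SEK 199,102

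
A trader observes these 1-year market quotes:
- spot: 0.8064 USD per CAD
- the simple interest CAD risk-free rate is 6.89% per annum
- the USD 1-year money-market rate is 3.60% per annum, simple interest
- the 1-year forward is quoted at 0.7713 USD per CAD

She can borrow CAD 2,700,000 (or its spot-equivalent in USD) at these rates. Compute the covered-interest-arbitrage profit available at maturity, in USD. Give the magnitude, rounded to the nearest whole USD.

T = 1 year.
Keep in CAD, deliver into the forward: 2,700,000·1.068900·0.7713 = USD 2,225,994.94.
Swap to USD now, deposit: 2,700,000·0.8064·1.036000 = USD 2,255,662.08.
The quoted forward undervalues CAD, so borrow CAD, convert to USD at spot, deposit the USD at 3.60%, and buy CAD forward at 0.7713 to cover the loan.
Profit = 2,255,662.08 − 2,225,994.94 = USD 29,667.

USD 29,667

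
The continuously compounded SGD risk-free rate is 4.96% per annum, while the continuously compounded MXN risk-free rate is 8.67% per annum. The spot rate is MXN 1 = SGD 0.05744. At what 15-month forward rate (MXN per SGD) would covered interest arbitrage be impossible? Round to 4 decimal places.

18.2358

T = 15/12 years.
Growth of 1 SGD over T: e^(0.0496×15/12) = 1.06396234.
MXN growth factor: e^(0.0867×15/12) = 1.11446559.
CIP: F = S · (grow SGD)/(grow MXN) = 0.05744 × 1.06396234/1.11446559 = 0.054837042 SGD per MXN.
Quoted the other way: 1/0.054837042 = 18.2358 MXN per SGD.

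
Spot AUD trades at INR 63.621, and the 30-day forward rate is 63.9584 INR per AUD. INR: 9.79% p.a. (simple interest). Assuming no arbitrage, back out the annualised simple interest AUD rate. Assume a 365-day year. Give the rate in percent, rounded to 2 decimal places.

3.32%

T = 30/365 years.
CIP gives F = S · g_INR/g_AUD, so g_INR/g_AUD = 63.9584/63.621 = 1.0053033.
The INR side grows by 1 + 0.0979×30/365 = 1.0080466.
So the AUD growth factor = 1.0027288.
r = (1.0027288 − 1)/(30/365) = 0.033200 → 3.32%.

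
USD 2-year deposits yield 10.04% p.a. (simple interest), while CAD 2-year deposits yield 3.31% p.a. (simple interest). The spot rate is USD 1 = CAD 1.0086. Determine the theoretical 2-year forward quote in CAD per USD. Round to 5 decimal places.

T = 2 years.
Growth of 1 CAD over T: 1 + 0.0331×2 = 1.066200.
Growth of 1 USD over T: 1 + 0.1004×2 = 1.200800.
So F = 1.0086 × 1.066200 / 1.200800 = 0.8955441 (CAD/USD).

0.89554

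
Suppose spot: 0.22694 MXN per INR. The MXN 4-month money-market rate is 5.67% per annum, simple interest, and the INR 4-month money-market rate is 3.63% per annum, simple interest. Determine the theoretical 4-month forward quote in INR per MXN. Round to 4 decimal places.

T = 4/12 years.
MXN growth factor: 1 + 0.0567×4/12 = 1.018900.
Growth of 1 INR over T: 1 + 0.0363×4/12 = 1.012100.
So F = 0.22694 × 1.018900 / 1.012100 = 0.2284647 (MXN/INR).
Invert for INR per MXN: 1 / 0.2284647 = 4.3770.

4.3770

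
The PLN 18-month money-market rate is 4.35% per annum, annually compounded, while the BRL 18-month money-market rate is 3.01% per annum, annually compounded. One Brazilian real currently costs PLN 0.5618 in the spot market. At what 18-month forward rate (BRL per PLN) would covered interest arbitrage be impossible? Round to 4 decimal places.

T = 18/12 years.
PLN growth factor: (1 + 0.0435)^(18/12) = 1.0659545.
BRL accumulates by (1 + 0.0301)^(18/12) = 1.0454881.
So F = 0.5618 × 1.0659545 / 1.0454881 = 0.5727978 (PLN/BRL).
Quoted the other way: 1/0.5727978 = 1.7458 BRL per PLN.

1.7458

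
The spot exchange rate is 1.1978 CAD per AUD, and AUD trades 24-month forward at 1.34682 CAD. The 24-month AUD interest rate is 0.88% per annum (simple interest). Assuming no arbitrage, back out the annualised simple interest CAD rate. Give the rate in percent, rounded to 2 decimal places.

T = 2 years.
F/S = 1.34682/1.1978 = 1.1244114 = (growth of CAD) / (growth of AUD).
AUD growth factor: 1 + 0.0088×2 = 1.017600.
Hence g_CAD = 1.144201.
r = (1.144201 − 1)/2 = 0.072101 → 7.21%.

7.21%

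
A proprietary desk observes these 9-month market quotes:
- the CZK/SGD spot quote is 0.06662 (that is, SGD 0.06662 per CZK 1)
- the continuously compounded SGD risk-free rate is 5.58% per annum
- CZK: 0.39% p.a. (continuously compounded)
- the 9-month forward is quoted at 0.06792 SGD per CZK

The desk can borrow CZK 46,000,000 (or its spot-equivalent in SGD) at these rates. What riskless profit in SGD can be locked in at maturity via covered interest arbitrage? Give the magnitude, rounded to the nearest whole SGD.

SGD 62,020

T = 9/12 years.
Keep in CZK, deliver into the forward: 46,000,000·1.002929282·0.06792 = SGD 3,133,472.01.
Swap to SGD now, deposit: 46,000,000·0.06662·1.042738056 = SGD 3,195,491.63.
The quoted forward undervalues CZK, so borrow CZK, convert to SGD at spot, deposit the SGD at 5.58%, and buy CZK forward at 0.06792 to cover the loan.
The gap between the two covered legs is SGD 62,020.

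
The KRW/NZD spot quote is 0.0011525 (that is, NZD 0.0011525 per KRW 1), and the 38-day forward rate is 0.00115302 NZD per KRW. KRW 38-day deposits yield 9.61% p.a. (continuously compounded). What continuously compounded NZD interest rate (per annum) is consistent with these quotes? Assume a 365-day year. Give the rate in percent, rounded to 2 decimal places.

T = 38/365 years.
F/S = 0.00115302/0.0011525 = 1.0004512 = (growth of NZD) / (growth of KRW).
The KRW side grows by e^(0.0961×38/365) = 1.0100551.
So the NZD growth factor = 1.0105108.
r = ln(1.0105108)/(38/365) = 0.100432 → 10.04%.

10.04%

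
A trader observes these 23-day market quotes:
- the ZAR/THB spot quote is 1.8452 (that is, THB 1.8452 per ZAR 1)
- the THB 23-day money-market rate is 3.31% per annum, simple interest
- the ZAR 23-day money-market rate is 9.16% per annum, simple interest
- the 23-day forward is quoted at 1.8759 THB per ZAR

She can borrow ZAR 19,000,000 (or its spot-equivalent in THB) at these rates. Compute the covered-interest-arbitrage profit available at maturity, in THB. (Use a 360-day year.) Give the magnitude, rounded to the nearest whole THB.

T = 23/360 years.
Route A — deposit ZAR, sell forward: 19,000,000 × 1.0058522222 × 1.8759 = THB 35,850,685.49.
Route B — convert at spot, deposit THB: 19,000,000 × 1.8452 × 1.0021147222 = THB 35,132,939.62.
The quoted forward overvalues ZAR, so borrow THB, buy ZAR at spot, deposit the ZAR at 9.16%, and sell the proceeds forward at 1.8759.
Profit = 35,850,685.49 − 35,132,939.62 = THB 717,746.

THB 717,746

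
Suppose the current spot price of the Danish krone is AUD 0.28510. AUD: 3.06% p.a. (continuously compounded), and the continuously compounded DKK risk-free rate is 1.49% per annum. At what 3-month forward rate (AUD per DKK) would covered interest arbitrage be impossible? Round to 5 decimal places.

T = 3/12 years.
AUD accumulates by e^(0.0306×3/12) = 1.0076793.
DKK accumulates by e^(0.0149×3/12) = 1.0037319.
Forward (AUD per DKK) = 0.2851 × 1.0076793 / 1.0037319 = 0.2862212.

0.28622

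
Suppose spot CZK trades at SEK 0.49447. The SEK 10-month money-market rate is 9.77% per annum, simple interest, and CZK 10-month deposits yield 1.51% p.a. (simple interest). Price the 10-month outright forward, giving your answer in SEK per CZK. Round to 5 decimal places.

0.52808

T = 10/12 years.
SEK growth factor: 1 + 0.0977×10/12 = 1.0814167.
CZK accumulates by 1 + 0.0151×10/12 = 1.0125833.
CIP: F = S · (grow SEK)/(grow CZK) = 0.49447 × 1.0814167/1.0125833 = 0.5280831 SEK per CZK.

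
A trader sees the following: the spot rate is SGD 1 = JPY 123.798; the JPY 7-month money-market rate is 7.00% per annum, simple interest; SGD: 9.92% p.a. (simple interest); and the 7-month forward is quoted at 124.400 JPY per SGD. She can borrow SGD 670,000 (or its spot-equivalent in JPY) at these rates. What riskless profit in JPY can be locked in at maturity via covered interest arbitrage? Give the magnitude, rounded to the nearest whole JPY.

T = 7/12 years.
Invest the SGD and cover forward: 670,000 × 1.0578666667 × 124.400 = JPY 88,171,070.94.
Convert at spot and invest in JPY: 670,000 × 123.798 × 1.0408333333 = JPY 86,331,566.95.
The quoted forward overvalues SGD, so borrow JPY, buy SGD at spot, deposit the SGD at 9.92%, and sell the proceeds forward at 124.400.
Arbitrage profit = |88,171,070.94 − 86,331,566.95| = JPY 1,839,504.

JPY 1,839,504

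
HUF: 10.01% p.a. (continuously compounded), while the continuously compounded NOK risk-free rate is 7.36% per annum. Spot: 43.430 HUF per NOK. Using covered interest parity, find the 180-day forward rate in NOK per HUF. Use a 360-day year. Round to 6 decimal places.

0.022722

T = 180/360 years.
HUF growth factor: e^(0.1001×180/360) = 1.0513237.
NOK accumulates by e^(0.0736×180/360) = 1.0374855.
So F = 43.43 × 1.0513237 / 1.0374855 = 44.00928 (HUF/NOK).
Invert for NOK per HUF: 1 / 44.00928 = 0.022722.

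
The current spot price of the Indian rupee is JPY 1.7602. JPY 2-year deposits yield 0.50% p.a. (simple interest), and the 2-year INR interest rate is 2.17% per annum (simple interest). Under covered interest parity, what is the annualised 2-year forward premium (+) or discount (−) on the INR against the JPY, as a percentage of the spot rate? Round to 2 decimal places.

T = 2 years.
F = S · g_JPY/g_INR = 1.7602 × 1.010000/1.043400 = 1.7038547.
Annualised premium = (F − S)/S × (1/T) = (1.7038547 − 1.7602)/1.7602 ÷ 2 = -1.60%.

-1.60%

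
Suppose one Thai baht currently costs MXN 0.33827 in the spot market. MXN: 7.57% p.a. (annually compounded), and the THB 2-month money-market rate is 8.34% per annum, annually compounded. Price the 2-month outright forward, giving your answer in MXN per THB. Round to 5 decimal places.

0.33787

T = 2/12 years.
Growth of 1 MXN over T: (1 + 0.0757)^(2/12) = 1.0122362.
THB accumulates by (1 + 0.0834)^(2/12) = 1.0134402.
CIP: F = S · (grow MXN)/(grow THB) = 0.33827 × 1.0122362/1.0134402 = 0.3378681 MXN per THB.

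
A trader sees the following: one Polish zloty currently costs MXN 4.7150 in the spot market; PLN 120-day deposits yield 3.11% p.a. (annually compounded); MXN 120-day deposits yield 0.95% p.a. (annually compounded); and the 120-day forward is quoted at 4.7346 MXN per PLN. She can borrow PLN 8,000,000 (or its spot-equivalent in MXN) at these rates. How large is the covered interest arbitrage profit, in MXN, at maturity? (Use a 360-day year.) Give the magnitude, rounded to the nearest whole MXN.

T = 120/360 years.
Route A — deposit PLN, sell forward: 8,000,000 × 1.0102610181 × 4.7346 = MXN 38,265,454.53.
Route B — convert at spot, deposit MXN: 8,000,000 × 4.7150 × 1.0031566915 = MXN 37,839,070.40.
The quoted forward overvalues PLN, so borrow MXN, buy PLN at spot, deposit the PLN at 3.11%, and sell the proceeds forward at 4.7346.
Arbitrage profit = |38,265,454.53 − 37,839,070.40| = MXN 426,384.

MXN 426,384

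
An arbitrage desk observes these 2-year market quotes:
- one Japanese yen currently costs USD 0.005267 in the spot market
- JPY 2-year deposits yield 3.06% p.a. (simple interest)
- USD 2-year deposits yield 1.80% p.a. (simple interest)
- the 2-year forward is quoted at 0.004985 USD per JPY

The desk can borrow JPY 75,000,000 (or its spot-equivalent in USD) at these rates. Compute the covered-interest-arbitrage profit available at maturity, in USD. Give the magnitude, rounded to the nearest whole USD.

T = 2 years.
Route A — deposit JPY, sell forward: 75,000,000 × 1.061200 × 0.004985 = USD 396,756.15.
Route B — convert at spot, deposit USD: 75,000,000 × 0.005267 × 1.036000 = USD 409,245.90.
The quoted forward undervalues JPY, so borrow JPY, convert to USD at spot, deposit the USD at 1.80%, and buy JPY forward at 0.004985 to cover the loan.
The gap between the two covered legs is USD 12,490.

USD 12,490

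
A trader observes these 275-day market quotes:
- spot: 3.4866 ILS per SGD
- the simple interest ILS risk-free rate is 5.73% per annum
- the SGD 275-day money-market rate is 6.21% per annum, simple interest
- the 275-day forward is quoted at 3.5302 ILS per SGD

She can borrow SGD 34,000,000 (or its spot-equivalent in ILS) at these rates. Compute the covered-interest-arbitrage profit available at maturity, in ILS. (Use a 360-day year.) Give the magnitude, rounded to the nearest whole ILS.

ILS 1,987,384

T = 275/360 years.
Route A — deposit SGD, sell forward: 34,000,000 × 1.0474375 × 3.5302 = ILS 125,720,571.33.
Route B — convert at spot, deposit ILS: 34,000,000 × 3.4866 × 1.04377083333 = ILS 123,733,187.17.
The quoted forward overvalues SGD, so borrow ILS, buy SGD at spot, deposit the SGD at 6.21%, and sell the proceeds forward at 3.5302.
The gap between the two covered legs is ILS 1,987,384.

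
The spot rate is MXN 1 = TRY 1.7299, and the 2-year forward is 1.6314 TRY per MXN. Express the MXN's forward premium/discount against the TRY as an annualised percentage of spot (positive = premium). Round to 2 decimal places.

-2.85%

T = 2 years.
Period premium: (1.6314 − 1.7299)/1.7299 = -0.0569397.
Annualise by dividing by T: -0.0569397 / 2 = -0.028470 → -2.85%.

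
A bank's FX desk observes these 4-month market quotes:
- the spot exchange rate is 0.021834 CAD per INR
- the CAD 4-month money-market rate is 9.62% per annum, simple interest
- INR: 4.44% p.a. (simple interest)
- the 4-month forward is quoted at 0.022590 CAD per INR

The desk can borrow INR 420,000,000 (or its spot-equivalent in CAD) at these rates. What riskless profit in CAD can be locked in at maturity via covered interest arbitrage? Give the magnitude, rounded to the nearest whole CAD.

CAD 163,879

T = 4/12 years.
Keep in INR, deliver into the forward: 420,000,000·1.014800·0.022590 = CAD 9,628,219.44.
Swap to CAD now, deposit: 420,000,000·0.021834·1.032066667 = CAD 9,464,340.32.
The quoted forward overvalues INR, so borrow CAD, buy INR at spot, deposit the INR at 4.44%, and sell the proceeds forward at 0.022590.
Arbitrage profit = |9,628,219.44 − 9,464,340.32| = CAD 163,879.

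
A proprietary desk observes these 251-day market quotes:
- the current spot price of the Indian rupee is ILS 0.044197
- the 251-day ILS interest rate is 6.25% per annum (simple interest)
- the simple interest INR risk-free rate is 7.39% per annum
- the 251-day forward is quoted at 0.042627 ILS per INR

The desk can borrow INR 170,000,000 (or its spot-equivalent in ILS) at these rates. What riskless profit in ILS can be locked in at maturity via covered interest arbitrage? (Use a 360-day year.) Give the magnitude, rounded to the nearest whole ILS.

T = 251/360 years.
Invest the INR and cover forward: 170,000,000 × 1.051524722 × 0.042627 = ILS 7,619,968.54.
Convert at spot and invest in ILS: 170,000,000 × 0.044197 × 1.043576389 = ILS 7,840,900.76.
The quoted forward undervalues INR, so borrow INR, convert to ILS at spot, deposit the ILS at 6.25%, and buy INR forward at 0.042627 to cover the loan.
Arbitrage profit = |7,619,968.54 − 7,840,900.76| = ILS 220,932.

ILS 220,932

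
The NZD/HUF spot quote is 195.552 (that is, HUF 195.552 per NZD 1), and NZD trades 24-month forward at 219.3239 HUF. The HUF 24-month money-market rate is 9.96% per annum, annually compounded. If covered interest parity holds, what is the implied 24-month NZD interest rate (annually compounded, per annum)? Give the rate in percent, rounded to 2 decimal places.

T = 2 years.
By CIP, F/S equals the HUF-to-NZD growth ratio: 219.3239/195.552 = 1.1215631.
HUF growth factor: (1 + 0.0996)^2 = 1.2091202.
That pins the NZD growth at 1.078067.
Annualise: 1.078067^(1/2) − 1 = 0.038300 = 3.83%.

3.83%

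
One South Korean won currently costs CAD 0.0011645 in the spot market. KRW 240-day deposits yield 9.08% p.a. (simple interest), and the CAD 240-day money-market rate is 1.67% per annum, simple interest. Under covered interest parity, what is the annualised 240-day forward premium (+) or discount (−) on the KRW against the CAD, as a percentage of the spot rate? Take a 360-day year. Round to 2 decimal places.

T = 240/360 years.
F = S · g_CAD/g_KRW = 0.0011645 × 1.0111333/1.0605333 = 0.0011102572.
Annualised premium = (F − S)/S × (1/T) = (0.0011102572 − 0.0011645)/0.0011645 ÷ (240/360) = -6.99%.

-6.99%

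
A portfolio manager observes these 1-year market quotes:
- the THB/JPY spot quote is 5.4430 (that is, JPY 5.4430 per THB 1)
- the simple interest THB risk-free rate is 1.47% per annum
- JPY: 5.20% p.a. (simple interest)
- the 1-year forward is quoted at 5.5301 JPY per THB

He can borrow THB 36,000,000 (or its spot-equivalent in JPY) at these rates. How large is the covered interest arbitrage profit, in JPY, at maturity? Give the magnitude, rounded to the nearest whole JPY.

T = 1 year.
Route A — deposit THB, sell forward: 36,000,000 × 1.014700 × 5.5301 = JPY 202,010,128.92.
Route B — convert at spot, deposit JPY: 36,000,000 × 5.4430 × 1.052000 = JPY 206,137,296.00.
The quoted forward undervalues THB, so borrow THB, convert to JPY at spot, deposit the JPY at 5.20%, and buy THB forward at 5.5301 to cover the loan.
Profit = 206,137,296.00 − 202,010,128.92 = JPY 4,127,167.

JPY 4,127,167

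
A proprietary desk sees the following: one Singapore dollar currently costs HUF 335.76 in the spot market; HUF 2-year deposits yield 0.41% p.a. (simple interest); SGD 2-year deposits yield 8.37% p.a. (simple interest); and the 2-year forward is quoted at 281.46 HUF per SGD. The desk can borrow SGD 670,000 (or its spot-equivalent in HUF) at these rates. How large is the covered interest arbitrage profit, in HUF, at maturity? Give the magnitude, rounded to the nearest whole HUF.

T = 2 years.
Route A — deposit SGD, sell forward: 670,000 × 1.167400 × 281.46 = HUF 220,146,190.68.
Route B — convert at spot, deposit HUF: 670,000 × 335.76 × 1.008200 = HUF 226,803,865.44.
The quoted forward undervalues SGD, so borrow SGD, convert to HUF at spot, deposit the HUF at 0.41%, and buy SGD forward at 281.46 to cover the loan.
Profit = 226,803,865.44 − 220,146,190.68 = HUF 6,657,675.

HUF 6,657,675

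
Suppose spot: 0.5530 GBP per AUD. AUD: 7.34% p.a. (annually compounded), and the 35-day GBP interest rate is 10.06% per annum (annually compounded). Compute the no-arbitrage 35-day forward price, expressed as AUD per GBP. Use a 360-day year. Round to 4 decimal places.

T = 35/360 years.
Growth of 1 GBP over T: (1 + 0.1006)^(35/360) = 1.0093628.
AUD growth factor: (1 + 0.0734)^(35/360) = 1.0069101.
So F = 0.553 × 1.0093628 / 1.0069101 = 0.5543470 (GBP/AUD).
Invert for AUD per GBP: 1 / 0.5543470 = 1.8039.

1.8039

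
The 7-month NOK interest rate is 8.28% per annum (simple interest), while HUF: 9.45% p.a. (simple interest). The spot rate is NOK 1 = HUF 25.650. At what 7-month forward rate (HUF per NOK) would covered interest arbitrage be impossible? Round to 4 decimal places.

25.8170

T = 7/12 years.
Growth of 1 HUF over T: 1 + 0.0945×7/12 = 1.055125.
Growth of 1 NOK over T: 1 + 0.0828×7/12 = 1.048300.
Forward (HUF per NOK) = 25.65 × 1.055125 / 1.048300 = 25.816995.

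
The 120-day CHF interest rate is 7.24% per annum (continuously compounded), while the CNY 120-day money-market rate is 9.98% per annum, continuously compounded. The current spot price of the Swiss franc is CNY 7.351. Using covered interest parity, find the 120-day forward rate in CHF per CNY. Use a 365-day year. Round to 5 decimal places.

T = 120/365 years.
CNY growth factor: e^(0.0998×120/365) = 1.0333552.
CHF accumulates by e^(0.0724×120/365) = 1.0240883.
Forward (CNY per CHF) = 7.351 × 1.0333552 / 1.0240883 = 7.417519.
Invert for CHF per CNY: 1 / 7.417519 = 0.13482.

0.13482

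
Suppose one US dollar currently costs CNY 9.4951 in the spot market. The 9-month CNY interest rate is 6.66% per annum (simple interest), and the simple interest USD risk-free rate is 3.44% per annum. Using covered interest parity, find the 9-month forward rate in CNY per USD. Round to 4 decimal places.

T = 9/12 years.
CNY growth factor: 1 + 0.0666×9/12 = 1.049950.
Growth of 1 USD over T: 1 + 0.0344×9/12 = 1.025800.
So F = 9.4951 × 1.049950 / 1.025800 = 9.718639 (CNY/USD).

9.7186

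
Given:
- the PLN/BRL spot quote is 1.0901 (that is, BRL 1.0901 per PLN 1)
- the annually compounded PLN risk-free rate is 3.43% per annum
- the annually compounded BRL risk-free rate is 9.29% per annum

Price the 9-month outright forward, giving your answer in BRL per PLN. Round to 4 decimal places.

1.1361

T = 9/12 years.
BRL accumulates by (1 + 0.0929)^(9/12) = 1.0688957.
PLN accumulates by (1 + 0.0343)^(9/12) = 1.0256163.
Forward (BRL per PLN) = 1.0901 × 1.0688957 / 1.0256163 = 1.136101.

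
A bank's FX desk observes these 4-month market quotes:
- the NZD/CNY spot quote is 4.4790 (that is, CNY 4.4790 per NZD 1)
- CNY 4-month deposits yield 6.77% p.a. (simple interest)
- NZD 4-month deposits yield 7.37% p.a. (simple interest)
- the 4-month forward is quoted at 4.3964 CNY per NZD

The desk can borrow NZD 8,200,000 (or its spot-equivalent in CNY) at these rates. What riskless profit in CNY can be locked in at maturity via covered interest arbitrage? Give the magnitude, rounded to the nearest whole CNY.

T = 4/12 years.
Invest the NZD and cover forward: 8,200,000 × 1.0245666667 × 4.3964 = CNY 36,936,120.13.
Convert at spot and invest in CNY: 8,200,000 × 4.4790 × 1.0225666667 = CNY 37,556,624.02.
The quoted forward undervalues NZD, so borrow NZD, convert to CNY at spot, deposit the CNY at 6.77%, and buy NZD forward at 4.3964 to cover the loan.
Arbitrage profit = |36,936,120.13 − 37,556,624.02| = CNY 620,504.

CNY 620,504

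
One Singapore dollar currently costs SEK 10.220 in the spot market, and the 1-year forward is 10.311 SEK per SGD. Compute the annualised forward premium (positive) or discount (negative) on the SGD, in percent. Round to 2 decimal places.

T = 1 year.
Period premium: (10.311 − 10.22)/10.22 = 0.0089041.
Per annum: 0.0089041 / 1 = 0.008904 = 0.89%.

+0.89%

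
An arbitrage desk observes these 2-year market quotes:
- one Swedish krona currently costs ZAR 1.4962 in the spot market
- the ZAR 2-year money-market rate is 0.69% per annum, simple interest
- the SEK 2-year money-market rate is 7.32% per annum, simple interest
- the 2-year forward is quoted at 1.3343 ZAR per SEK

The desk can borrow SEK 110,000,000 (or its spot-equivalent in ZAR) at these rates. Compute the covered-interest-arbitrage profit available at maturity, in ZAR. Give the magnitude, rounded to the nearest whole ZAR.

ZAR 1,407,336

T = 2 years.
Keep in SEK, deliver into the forward: 110,000,000·1.146400·1.3343 = ZAR 168,260,567.20.
Swap to ZAR now, deposit: 110,000,000·1.4962·1.013800 = ZAR 166,853,231.60.
The quoted forward overvalues SEK, so borrow ZAR, buy SEK at spot, deposit the SEK at 7.32%, and sell the proceeds forward at 1.3343.
The gap between the two covered legs is ZAR 1,407,336.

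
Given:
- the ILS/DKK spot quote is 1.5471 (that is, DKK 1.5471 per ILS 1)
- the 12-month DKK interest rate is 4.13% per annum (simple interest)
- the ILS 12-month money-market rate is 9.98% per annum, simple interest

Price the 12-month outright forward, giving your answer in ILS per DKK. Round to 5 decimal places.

0.68268

T = 1 year.
DKK accumulates by 1 + 0.0413×1 = 1.041300.
ILS growth factor: 1 + 0.0998×1 = 1.099800.
Forward (DKK per ILS) = 1.5471 × 1.041300 / 1.099800 = 1.464807.
Quoted the other way: 1/1.464807 = 0.68268 ILS per DKK.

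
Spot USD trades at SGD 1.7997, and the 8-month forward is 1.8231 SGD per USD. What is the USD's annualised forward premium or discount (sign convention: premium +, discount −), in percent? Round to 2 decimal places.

T = 8/12 years.
USD trades forward at +1.30022% vs spot over the period.
Per annum: 0.0130022 / (8/12) = 0.019503 = 1.95%.

+1.95%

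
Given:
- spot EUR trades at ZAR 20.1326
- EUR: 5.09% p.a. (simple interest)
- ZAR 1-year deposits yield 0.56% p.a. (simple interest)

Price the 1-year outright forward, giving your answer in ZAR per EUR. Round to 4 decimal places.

19.2648

T = 1 year.
ZAR accumulates by 1 + 0.0056×1 = 1.005600.
EUR accumulates by 1 + 0.0509×1 = 1.050900.
CIP: F = S · (grow ZAR)/(grow EUR) = 20.1326 × 1.005600/1.050900 = 19.264766 ZAR per EUR.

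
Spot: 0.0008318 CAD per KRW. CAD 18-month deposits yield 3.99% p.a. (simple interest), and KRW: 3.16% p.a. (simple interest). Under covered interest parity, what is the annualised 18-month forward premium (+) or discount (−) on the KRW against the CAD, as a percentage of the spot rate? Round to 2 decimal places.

T = 18/12 years.
No-arbitrage forward: 0.0008318 × 1.059850 / 1.047400 = 0.0008416873 CAD/KRW.
Annualised premium = (F − S)/S × (1/T) = (0.0008416873 − 0.0008318)/0.0008318 ÷ (18/12) = 0.79%.

+0.79%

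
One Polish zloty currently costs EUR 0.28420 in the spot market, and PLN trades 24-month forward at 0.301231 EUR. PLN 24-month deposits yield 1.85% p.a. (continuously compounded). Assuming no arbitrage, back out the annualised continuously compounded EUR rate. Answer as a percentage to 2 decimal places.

T = 2 years.
CIP gives F = S · g_EUR/g_PLN, so g_EUR/g_PLN = 0.301231/0.2842 = 1.0599261.
PLN growth factor: e^(0.0185×2) = 1.037693.
So the EUR growth factor = 1.0998779.
Take logs: ln 1.0998779 / 2 = 0.047600, so 4.76%.

4.76%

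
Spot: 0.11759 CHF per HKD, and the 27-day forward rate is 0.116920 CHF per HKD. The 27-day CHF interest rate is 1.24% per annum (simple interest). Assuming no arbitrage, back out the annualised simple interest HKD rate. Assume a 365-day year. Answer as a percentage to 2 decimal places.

T = 27/365 years.
CIP gives F = S · g_CHF/g_HKD, so g_CHF/g_HKD = 0.11692/0.11759 = 0.9943022.
CHF growth factor: 1 + 0.0124×27/365 = 1.0009173.
That pins the HKD growth at 1.006653.
r = (1.006653 − 1)/(27/365) = 0.089939 → 8.99%.

8.99%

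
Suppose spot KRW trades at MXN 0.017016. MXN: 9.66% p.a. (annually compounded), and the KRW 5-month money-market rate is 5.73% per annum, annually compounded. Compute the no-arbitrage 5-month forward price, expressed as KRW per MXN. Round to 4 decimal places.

57.8813

T = 5/12 years.
MXN accumulates by (1 + 0.0966)^(5/12) = 1.0391704.
KRW accumulates by (1 + 0.0573)^(5/12) = 1.02348763.
CIP: F = S · (grow MXN)/(grow KRW) = 0.017016 × 1.0391704/1.02348763 = 0.017276734 MXN per KRW.
Quoted the other way: 1/0.017276734 = 57.8813 KRW per MXN.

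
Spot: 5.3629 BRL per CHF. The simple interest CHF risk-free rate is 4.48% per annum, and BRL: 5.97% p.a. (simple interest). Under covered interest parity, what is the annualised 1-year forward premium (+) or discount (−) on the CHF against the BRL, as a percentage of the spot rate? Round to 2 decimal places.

T = 1 year.
F = S · g_BRL/g_CHF = 5.3629 × 1.059700/1.044800 = 5.4393809.
(F − S)/S ÷ T = (5.4393809 − 5.3629)/5.3629/1 = 0.014261 → 1.43%.

+1.43%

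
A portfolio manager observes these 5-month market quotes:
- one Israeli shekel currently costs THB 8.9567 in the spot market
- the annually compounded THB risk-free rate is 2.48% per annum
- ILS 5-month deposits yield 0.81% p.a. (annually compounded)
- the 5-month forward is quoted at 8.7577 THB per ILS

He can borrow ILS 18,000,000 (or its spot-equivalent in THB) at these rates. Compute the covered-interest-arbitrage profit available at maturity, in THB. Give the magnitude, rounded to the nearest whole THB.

T = 5/12 years.
Keep in ILS, deliver into the forward: 18,000,000·1.00336706047·8.7577 = THB 158,169,378.70.
Swap to THB now, deposit: 18,000,000·8.9567·1.01025955181 = THB 162,874,651.10.
The quoted forward undervalues ILS, so borrow ILS, convert to THB at spot, deposit the THB at 2.48%, and buy ILS forward at 8.7577 to cover the loan.
Profit = 162,874,651.10 − 158,169,378.70 = THB 4,705,272.

THB 4,705,272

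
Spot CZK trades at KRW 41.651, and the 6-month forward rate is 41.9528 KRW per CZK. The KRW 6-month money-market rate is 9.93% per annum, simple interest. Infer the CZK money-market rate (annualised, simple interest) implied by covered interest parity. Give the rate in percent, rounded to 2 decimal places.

T = 6/12 years.
F/S = 41.9528/41.651 = 1.0072459 = (growth of KRW) / (growth of CZK).
KRW growth factor: 1 + 0.0993×6/12 = 1.049650.
That pins the CZK growth at 1.0420991.
r = (1.0420991 − 1)/(6/12) = 0.084198 → 8.42%.

8.42%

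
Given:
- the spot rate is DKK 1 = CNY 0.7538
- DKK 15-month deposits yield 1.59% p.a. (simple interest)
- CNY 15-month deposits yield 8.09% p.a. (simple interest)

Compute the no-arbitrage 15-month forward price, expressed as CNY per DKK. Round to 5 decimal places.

T = 15/12 years.
Growth of 1 CNY over T: 1 + 0.0809×15/12 = 1.101125.
DKK accumulates by 1 + 0.0159×15/12 = 1.019875.
So F = 0.7538 × 1.101125 / 1.019875 = 0.8138527 (CNY/DKK).

0.81385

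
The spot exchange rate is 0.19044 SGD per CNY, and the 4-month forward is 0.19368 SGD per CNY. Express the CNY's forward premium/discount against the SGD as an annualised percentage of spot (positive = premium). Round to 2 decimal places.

+5.10%

T = 4/12 years.
CNY trades forward at +1.70132% vs spot over the period.
Annualise by dividing by T: 0.0170132 / (4/12) = 0.051040 → 5.10%.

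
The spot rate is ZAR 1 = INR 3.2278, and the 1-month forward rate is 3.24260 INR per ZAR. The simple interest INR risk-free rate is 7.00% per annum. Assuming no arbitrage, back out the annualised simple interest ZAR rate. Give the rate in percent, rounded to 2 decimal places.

1.49%

T = 1/12 years.
F/S = 3.2426/3.2278 = 1.0045852 = (growth of INR) / (growth of ZAR).
The INR side grows by 1 + 0.0700×1/12 = 1.0058333.
Hence g_ZAR = 1.0012424.
(1.0012424 − 1)/T = 0.014909, i.e. 1.49%.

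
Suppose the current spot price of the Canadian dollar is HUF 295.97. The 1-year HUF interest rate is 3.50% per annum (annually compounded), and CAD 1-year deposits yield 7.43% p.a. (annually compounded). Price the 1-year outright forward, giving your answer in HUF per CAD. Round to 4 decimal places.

T = 1 year.
HUF accumulates by (1 + 0.0350)^1 = 1.035000.
Growth of 1 CAD over T: (1 + 0.0743)^1 = 1.074300.
So F = 295.97 × 1.035000 / 1.074300 = 285.142837 (HUF/CAD).

285.1428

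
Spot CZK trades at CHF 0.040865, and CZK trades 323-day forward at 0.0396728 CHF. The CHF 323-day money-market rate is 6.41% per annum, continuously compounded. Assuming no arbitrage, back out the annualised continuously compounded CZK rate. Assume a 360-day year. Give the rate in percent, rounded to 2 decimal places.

T = 323/360 years.
By CIP, F/S equals the CHF-to-CZK growth ratio: 0.0396728/0.040865 = 0.9708259.
CHF growth factor: e^(0.0641×323/360) = 1.0591979.
That pins the CZK growth at 1.0910276.
r = ln(1.0910276)/(323/360) = 0.097100 → 9.71%.

9.71%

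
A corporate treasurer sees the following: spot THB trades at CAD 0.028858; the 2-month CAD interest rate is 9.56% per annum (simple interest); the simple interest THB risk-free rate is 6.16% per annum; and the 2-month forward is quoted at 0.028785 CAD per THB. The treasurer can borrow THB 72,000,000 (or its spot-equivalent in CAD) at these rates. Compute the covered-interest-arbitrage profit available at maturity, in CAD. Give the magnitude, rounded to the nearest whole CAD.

CAD 17,084

T = 2/12 years.
Invest the THB and cover forward: 72,000,000 × 1.010266667 × 0.028785 = CAD 2,093,797.87.
Convert at spot and invest in CAD: 72,000,000 × 0.028858 × 1.015933333 = CAD 2,110,881.90.
The quoted forward undervalues THB, so borrow THB, convert to CAD at spot, deposit the CAD at 9.56%, and buy THB forward at 0.028785 to cover the loan.
Arbitrage profit = |2,093,797.87 − 2,110,881.90| = CAD 17,084.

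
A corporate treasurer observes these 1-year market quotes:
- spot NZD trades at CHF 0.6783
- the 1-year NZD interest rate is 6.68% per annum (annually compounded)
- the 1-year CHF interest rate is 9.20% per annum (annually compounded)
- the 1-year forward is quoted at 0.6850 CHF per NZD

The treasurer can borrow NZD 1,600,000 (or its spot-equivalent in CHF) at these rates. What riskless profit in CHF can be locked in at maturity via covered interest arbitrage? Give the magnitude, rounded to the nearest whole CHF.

CHF 15,913

T = 1 year.
Route A — deposit NZD, sell forward: 1,600,000 × 1.066800 × 0.6850 = CHF 1,169,212.80.
Route B — convert at spot, deposit CHF: 1,600,000 × 0.6783 × 1.092000 = CHF 1,185,125.76.
The quoted forward undervalues NZD, so borrow NZD, convert to CHF at spot, deposit the CHF at 9.20%, and buy NZD forward at 0.6850 to cover the loan.
Profit = 1,185,125.76 − 1,169,212.80 = CHF 15,913.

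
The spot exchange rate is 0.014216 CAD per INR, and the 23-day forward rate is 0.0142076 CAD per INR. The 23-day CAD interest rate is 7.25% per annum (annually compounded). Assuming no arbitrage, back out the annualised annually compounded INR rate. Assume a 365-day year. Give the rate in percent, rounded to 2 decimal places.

T = 23/365 years.
By CIP, F/S equals the CAD-to-INR growth ratio: 0.0142076/0.014216 = 0.9994091.
The CAD side grows by (1 + 0.0725)^(23/365) = 1.0044202.
Hence g_INR = 1.0050141.
Annualise: 1.0050141^(365/23) − 1 = 0.082608 = 8.26%.

8.26%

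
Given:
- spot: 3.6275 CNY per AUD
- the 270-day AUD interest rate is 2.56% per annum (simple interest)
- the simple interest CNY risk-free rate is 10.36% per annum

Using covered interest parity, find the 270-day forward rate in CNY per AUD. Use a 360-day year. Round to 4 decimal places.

3.8357

T = 270/360 years.
CNY growth factor: 1 + 0.1036×270/360 = 1.077700.
Growth of 1 AUD over T: 1 + 0.0256×270/360 = 1.019200.
So F = 3.6275 × 1.077700 / 1.019200 = 3.835711 (CNY/AUD).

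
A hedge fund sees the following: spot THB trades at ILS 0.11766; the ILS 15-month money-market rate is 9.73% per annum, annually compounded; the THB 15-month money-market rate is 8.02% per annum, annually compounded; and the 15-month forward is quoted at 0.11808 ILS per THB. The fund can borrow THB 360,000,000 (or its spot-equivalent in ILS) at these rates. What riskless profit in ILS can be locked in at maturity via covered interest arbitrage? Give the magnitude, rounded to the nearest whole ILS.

ILS 758,338

T = 15/12 years.
Route A — deposit THB, sell forward: 360,000,000 × 1.1012355332 × 0.11808 = ILS 46,812,201.03.
Route B — convert at spot, deposit ILS: 360,000,000 × 0.11766 × 1.1230697354 = ILS 47,570,538.62.
The quoted forward undervalues THB, so borrow THB, convert to ILS at spot, deposit the ILS at 9.73%, and buy THB forward at 0.11808 to cover the loan.
Profit = 47,570,538.62 − 46,812,201.03 = ILS 758,338.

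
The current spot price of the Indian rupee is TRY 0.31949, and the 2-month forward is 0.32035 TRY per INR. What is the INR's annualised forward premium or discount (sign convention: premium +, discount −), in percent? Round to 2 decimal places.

+1.62%

T = 2/12 years.
Period premium: (0.32035 − 0.31949)/0.31949 = 0.0026918.
Per annum: 0.0026918 / (2/12) = 0.016151 = 1.62%.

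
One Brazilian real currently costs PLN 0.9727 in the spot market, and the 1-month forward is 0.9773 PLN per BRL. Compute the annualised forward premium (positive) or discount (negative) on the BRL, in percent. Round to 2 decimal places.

+5.67%

T = 1/12 years.
Period premium: (0.9773 − 0.9727)/0.9727 = 0.0047291.
Annualise by dividing by T: 0.0047291 / (1/12) = 0.056749 → 5.67%.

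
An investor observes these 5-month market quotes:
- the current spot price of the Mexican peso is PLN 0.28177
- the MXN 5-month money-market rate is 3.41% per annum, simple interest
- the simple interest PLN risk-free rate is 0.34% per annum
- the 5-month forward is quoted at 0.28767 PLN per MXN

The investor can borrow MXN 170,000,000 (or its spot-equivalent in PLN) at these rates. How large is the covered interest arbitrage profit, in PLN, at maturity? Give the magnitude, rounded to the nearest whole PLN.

PLN 1,629,983

T = 5/12 years.
Keep in MXN, deliver into the forward: 170,000,000·1.0142083333·0.28767 = PLN 49,598,742.91.
Swap to PLN now, deposit: 170,000,000·0.28177·1.0014166667 = PLN 47,968,759.61.
The quoted forward overvalues MXN, so borrow PLN, buy MXN at spot, deposit the MXN at 3.41%, and sell the proceeds forward at 0.28767.
The gap between the two covered legs is PLN 1,629,983.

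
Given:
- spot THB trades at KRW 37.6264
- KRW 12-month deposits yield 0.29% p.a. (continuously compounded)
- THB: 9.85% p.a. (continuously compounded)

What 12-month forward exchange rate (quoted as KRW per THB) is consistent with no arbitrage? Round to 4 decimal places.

T = 1 year.
Growth of 1 KRW over T: e^(0.0029×1) = 1.00290421.
THB growth factor: e^(0.0985×1) = 1.1035144.
Forward (KRW per THB) = 37.6264 × 1.00290421 / 1.1035144 = 34.195906.

34.1959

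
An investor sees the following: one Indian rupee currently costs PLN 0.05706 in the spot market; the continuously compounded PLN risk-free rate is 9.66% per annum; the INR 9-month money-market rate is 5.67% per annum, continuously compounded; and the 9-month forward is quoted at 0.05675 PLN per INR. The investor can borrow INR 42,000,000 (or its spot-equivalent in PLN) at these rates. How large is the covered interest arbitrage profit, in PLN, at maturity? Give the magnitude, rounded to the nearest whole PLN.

PLN 89,548

T = 9/12 years.
Invest the INR and cover forward: 42,000,000 × 1.043442142 × 0.05675 = PLN 2,487,044.35.
Convert at spot and invest in PLN: 42,000,000 × 0.05706 × 1.075139048 = PLN 2,576,592.23.
The quoted forward undervalues INR, so borrow INR, convert to PLN at spot, deposit the PLN at 9.66%, and buy INR forward at 0.05675 to cover the loan.
Profit = 2,576,592.23 − 2,487,044.35 = PLN 89,548.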